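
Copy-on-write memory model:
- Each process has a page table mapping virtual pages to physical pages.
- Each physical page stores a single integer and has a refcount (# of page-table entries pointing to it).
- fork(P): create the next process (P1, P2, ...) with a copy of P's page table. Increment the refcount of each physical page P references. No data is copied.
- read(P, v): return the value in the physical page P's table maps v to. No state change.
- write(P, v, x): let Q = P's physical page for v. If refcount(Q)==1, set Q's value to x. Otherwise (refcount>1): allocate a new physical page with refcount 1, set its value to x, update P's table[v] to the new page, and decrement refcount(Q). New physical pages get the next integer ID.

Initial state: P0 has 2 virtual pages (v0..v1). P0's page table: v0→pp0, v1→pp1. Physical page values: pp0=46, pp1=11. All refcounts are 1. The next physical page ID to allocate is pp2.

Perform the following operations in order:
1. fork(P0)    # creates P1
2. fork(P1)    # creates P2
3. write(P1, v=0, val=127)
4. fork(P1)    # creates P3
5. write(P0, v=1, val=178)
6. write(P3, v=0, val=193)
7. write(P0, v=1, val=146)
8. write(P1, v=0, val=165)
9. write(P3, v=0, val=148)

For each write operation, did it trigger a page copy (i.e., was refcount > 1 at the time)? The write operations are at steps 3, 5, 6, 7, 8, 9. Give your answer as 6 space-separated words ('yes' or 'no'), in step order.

Op 1: fork(P0) -> P1. 2 ppages; refcounts: pp0:2 pp1:2
Op 2: fork(P1) -> P2. 2 ppages; refcounts: pp0:3 pp1:3
Op 3: write(P1, v0, 127). refcount(pp0)=3>1 -> COPY to pp2. 3 ppages; refcounts: pp0:2 pp1:3 pp2:1
Op 4: fork(P1) -> P3. 3 ppages; refcounts: pp0:2 pp1:4 pp2:2
Op 5: write(P0, v1, 178). refcount(pp1)=4>1 -> COPY to pp3. 4 ppages; refcounts: pp0:2 pp1:3 pp2:2 pp3:1
Op 6: write(P3, v0, 193). refcount(pp2)=2>1 -> COPY to pp4. 5 ppages; refcounts: pp0:2 pp1:3 pp2:1 pp3:1 pp4:1
Op 7: write(P0, v1, 146). refcount(pp3)=1 -> write in place. 5 ppages; refcounts: pp0:2 pp1:3 pp2:1 pp3:1 pp4:1
Op 8: write(P1, v0, 165). refcount(pp2)=1 -> write in place. 5 ppages; refcounts: pp0:2 pp1:3 pp2:1 pp3:1 pp4:1
Op 9: write(P3, v0, 148). refcount(pp4)=1 -> write in place. 5 ppages; refcounts: pp0:2 pp1:3 pp2:1 pp3:1 pp4:1

yes yes yes no no no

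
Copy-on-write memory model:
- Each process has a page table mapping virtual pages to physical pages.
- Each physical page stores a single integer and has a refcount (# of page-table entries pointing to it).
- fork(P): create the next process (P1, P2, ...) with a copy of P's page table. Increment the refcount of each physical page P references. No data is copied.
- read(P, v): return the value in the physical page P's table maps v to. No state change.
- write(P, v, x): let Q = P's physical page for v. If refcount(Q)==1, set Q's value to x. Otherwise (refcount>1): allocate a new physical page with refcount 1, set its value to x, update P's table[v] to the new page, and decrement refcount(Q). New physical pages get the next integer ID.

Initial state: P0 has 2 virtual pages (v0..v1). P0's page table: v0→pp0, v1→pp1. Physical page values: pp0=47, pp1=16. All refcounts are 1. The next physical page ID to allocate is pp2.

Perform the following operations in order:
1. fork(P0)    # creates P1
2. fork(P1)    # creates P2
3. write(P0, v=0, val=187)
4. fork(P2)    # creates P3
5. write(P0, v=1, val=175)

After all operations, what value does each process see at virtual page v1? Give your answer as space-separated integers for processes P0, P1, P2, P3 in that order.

Op 1: fork(P0) -> P1. 2 ppages; refcounts: pp0:2 pp1:2
Op 2: fork(P1) -> P2. 2 ppages; refcounts: pp0:3 pp1:3
Op 3: write(P0, v0, 187). refcount(pp0)=3>1 -> COPY to pp2. 3 ppages; refcounts: pp0:2 pp1:3 pp2:1
Op 4: fork(P2) -> P3. 3 ppages; refcounts: pp0:3 pp1:4 pp2:1
Op 5: write(P0, v1, 175). refcount(pp1)=4>1 -> COPY to pp3. 4 ppages; refcounts: pp0:3 pp1:3 pp2:1 pp3:1
P0: v1 -> pp3 = 175
P1: v1 -> pp1 = 16
P2: v1 -> pp1 = 16
P3: v1 -> pp1 = 16

Answer: 175 16 16 16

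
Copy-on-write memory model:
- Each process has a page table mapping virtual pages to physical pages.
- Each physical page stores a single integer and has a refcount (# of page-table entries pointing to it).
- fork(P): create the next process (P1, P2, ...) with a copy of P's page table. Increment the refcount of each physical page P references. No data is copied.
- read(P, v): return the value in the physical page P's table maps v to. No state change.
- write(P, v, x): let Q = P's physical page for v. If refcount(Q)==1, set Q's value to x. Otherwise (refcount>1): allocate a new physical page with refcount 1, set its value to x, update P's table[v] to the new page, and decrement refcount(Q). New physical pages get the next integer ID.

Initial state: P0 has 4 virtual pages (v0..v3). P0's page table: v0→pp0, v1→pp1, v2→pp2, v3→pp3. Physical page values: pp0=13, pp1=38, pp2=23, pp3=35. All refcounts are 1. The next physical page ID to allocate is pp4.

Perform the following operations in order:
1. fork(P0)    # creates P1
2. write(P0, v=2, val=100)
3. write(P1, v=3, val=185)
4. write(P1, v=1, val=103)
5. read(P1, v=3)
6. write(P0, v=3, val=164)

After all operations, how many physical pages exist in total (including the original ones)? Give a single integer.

Answer: 7

Derivation:
Op 1: fork(P0) -> P1. 4 ppages; refcounts: pp0:2 pp1:2 pp2:2 pp3:2
Op 2: write(P0, v2, 100). refcount(pp2)=2>1 -> COPY to pp4. 5 ppages; refcounts: pp0:2 pp1:2 pp2:1 pp3:2 pp4:1
Op 3: write(P1, v3, 185). refcount(pp3)=2>1 -> COPY to pp5. 6 ppages; refcounts: pp0:2 pp1:2 pp2:1 pp3:1 pp4:1 pp5:1
Op 4: write(P1, v1, 103). refcount(pp1)=2>1 -> COPY to pp6. 7 ppages; refcounts: pp0:2 pp1:1 pp2:1 pp3:1 pp4:1 pp5:1 pp6:1
Op 5: read(P1, v3) -> 185. No state change.
Op 6: write(P0, v3, 164). refcount(pp3)=1 -> write in place. 7 ppages; refcounts: pp0:2 pp1:1 pp2:1 pp3:1 pp4:1 pp5:1 pp6:1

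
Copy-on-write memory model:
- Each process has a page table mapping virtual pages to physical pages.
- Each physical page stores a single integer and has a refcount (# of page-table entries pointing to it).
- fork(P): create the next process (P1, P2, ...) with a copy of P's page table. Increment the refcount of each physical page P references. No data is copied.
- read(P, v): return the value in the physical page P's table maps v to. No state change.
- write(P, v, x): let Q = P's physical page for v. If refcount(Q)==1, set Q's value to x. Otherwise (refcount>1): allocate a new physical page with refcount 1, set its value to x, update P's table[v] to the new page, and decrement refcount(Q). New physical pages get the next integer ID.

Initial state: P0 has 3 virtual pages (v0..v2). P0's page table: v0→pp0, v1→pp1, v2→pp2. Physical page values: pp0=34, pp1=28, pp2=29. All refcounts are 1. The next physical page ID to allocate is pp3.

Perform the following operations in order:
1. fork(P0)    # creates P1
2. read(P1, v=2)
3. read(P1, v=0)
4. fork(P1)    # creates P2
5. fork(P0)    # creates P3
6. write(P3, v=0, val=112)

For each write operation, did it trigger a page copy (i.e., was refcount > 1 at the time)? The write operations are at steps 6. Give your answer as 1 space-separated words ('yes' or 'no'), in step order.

Op 1: fork(P0) -> P1. 3 ppages; refcounts: pp0:2 pp1:2 pp2:2
Op 2: read(P1, v2) -> 29. No state change.
Op 3: read(P1, v0) -> 34. No state change.
Op 4: fork(P1) -> P2. 3 ppages; refcounts: pp0:3 pp1:3 pp2:3
Op 5: fork(P0) -> P3. 3 ppages; refcounts: pp0:4 pp1:4 pp2:4
Op 6: write(P3, v0, 112). refcount(pp0)=4>1 -> COPY to pp3. 4 ppages; refcounts: pp0:3 pp1:4 pp2:4 pp3:1

yes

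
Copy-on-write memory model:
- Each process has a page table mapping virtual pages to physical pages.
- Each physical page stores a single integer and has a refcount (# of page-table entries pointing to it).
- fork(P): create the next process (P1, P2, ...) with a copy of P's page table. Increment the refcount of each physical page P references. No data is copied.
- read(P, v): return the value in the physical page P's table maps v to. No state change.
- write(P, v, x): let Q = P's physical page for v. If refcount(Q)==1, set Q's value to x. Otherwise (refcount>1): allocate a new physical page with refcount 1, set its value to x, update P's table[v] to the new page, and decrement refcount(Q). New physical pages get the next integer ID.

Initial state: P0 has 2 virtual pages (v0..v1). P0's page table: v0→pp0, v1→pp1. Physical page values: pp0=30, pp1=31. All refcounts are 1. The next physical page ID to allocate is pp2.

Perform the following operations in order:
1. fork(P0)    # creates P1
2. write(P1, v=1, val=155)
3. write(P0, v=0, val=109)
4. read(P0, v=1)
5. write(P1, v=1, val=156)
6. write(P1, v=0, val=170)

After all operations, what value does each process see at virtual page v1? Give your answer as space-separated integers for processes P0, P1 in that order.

Answer: 31 156

Derivation:
Op 1: fork(P0) -> P1. 2 ppages; refcounts: pp0:2 pp1:2
Op 2: write(P1, v1, 155). refcount(pp1)=2>1 -> COPY to pp2. 3 ppages; refcounts: pp0:2 pp1:1 pp2:1
Op 3: write(P0, v0, 109). refcount(pp0)=2>1 -> COPY to pp3. 4 ppages; refcounts: pp0:1 pp1:1 pp2:1 pp3:1
Op 4: read(P0, v1) -> 31. No state change.
Op 5: write(P1, v1, 156). refcount(pp2)=1 -> write in place. 4 ppages; refcounts: pp0:1 pp1:1 pp2:1 pp3:1
Op 6: write(P1, v0, 170). refcount(pp0)=1 -> write in place. 4 ppages; refcounts: pp0:1 pp1:1 pp2:1 pp3:1
P0: v1 -> pp1 = 31
P1: v1 -> pp2 = 156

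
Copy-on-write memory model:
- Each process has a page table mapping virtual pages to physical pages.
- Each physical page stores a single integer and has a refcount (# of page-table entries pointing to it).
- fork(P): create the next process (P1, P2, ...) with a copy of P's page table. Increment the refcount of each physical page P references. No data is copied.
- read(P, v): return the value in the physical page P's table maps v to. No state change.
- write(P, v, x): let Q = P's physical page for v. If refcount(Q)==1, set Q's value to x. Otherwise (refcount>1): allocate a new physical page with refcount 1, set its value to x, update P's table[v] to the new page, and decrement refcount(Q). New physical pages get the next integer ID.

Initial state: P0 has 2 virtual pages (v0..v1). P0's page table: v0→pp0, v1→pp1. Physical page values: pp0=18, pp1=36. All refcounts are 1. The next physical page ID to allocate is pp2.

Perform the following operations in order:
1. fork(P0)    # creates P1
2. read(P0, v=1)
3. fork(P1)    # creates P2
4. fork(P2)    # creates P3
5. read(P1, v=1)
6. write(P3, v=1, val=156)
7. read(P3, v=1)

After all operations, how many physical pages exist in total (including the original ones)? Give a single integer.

Answer: 3

Derivation:
Op 1: fork(P0) -> P1. 2 ppages; refcounts: pp0:2 pp1:2
Op 2: read(P0, v1) -> 36. No state change.
Op 3: fork(P1) -> P2. 2 ppages; refcounts: pp0:3 pp1:3
Op 4: fork(P2) -> P3. 2 ppages; refcounts: pp0:4 pp1:4
Op 5: read(P1, v1) -> 36. No state change.
Op 6: write(P3, v1, 156). refcount(pp1)=4>1 -> COPY to pp2. 3 ppages; refcounts: pp0:4 pp1:3 pp2:1
Op 7: read(P3, v1) -> 156. No state change.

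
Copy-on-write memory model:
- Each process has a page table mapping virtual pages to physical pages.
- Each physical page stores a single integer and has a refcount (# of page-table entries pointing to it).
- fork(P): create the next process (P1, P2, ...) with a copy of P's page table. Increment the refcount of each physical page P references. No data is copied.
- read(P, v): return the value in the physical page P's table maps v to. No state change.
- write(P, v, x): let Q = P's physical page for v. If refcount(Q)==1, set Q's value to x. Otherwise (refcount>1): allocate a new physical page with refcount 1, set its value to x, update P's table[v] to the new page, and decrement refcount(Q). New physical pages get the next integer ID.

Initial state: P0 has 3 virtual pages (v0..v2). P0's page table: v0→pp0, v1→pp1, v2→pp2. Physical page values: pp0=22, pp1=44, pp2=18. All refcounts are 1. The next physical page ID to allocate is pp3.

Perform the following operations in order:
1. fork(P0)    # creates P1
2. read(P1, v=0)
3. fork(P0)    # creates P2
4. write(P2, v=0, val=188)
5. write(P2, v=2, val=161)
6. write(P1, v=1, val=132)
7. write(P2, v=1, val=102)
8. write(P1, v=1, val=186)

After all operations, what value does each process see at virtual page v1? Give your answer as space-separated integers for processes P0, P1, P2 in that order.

Answer: 44 186 102

Derivation:
Op 1: fork(P0) -> P1. 3 ppages; refcounts: pp0:2 pp1:2 pp2:2
Op 2: read(P1, v0) -> 22. No state change.
Op 3: fork(P0) -> P2. 3 ppages; refcounts: pp0:3 pp1:3 pp2:3
Op 4: write(P2, v0, 188). refcount(pp0)=3>1 -> COPY to pp3. 4 ppages; refcounts: pp0:2 pp1:3 pp2:3 pp3:1
Op 5: write(P2, v2, 161). refcount(pp2)=3>1 -> COPY to pp4. 5 ppages; refcounts: pp0:2 pp1:3 pp2:2 pp3:1 pp4:1
Op 6: write(P1, v1, 132). refcount(pp1)=3>1 -> COPY to pp5. 6 ppages; refcounts: pp0:2 pp1:2 pp2:2 pp3:1 pp4:1 pp5:1
Op 7: write(P2, v1, 102). refcount(pp1)=2>1 -> COPY to pp6. 7 ppages; refcounts: pp0:2 pp1:1 pp2:2 pp3:1 pp4:1 pp5:1 pp6:1
Op 8: write(P1, v1, 186). refcount(pp5)=1 -> write in place. 7 ppages; refcounts: pp0:2 pp1:1 pp2:2 pp3:1 pp4:1 pp5:1 pp6:1
P0: v1 -> pp1 = 44
P1: v1 -> pp5 = 186
P2: v1 -> pp6 = 102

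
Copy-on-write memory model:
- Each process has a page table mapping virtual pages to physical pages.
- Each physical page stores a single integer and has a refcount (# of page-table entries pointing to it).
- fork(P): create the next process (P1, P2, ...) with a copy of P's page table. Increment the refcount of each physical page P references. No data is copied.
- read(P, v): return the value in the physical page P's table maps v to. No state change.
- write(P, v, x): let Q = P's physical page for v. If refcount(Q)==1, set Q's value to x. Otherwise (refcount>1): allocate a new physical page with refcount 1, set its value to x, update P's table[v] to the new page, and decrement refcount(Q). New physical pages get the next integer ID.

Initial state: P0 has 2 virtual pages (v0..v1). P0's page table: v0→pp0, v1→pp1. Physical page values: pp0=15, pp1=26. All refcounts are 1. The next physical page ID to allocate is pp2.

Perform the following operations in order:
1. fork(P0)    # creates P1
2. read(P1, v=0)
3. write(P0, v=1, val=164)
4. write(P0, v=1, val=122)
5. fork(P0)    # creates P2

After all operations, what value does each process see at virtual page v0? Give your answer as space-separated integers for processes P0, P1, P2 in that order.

Op 1: fork(P0) -> P1. 2 ppages; refcounts: pp0:2 pp1:2
Op 2: read(P1, v0) -> 15. No state change.
Op 3: write(P0, v1, 164). refcount(pp1)=2>1 -> COPY to pp2. 3 ppages; refcounts: pp0:2 pp1:1 pp2:1
Op 4: write(P0, v1, 122). refcount(pp2)=1 -> write in place. 3 ppages; refcounts: pp0:2 pp1:1 pp2:1
Op 5: fork(P0) -> P2. 3 ppages; refcounts: pp0:3 pp1:1 pp2:2
P0: v0 -> pp0 = 15
P1: v0 -> pp0 = 15
P2: v0 -> pp0 = 15

Answer: 15 15 15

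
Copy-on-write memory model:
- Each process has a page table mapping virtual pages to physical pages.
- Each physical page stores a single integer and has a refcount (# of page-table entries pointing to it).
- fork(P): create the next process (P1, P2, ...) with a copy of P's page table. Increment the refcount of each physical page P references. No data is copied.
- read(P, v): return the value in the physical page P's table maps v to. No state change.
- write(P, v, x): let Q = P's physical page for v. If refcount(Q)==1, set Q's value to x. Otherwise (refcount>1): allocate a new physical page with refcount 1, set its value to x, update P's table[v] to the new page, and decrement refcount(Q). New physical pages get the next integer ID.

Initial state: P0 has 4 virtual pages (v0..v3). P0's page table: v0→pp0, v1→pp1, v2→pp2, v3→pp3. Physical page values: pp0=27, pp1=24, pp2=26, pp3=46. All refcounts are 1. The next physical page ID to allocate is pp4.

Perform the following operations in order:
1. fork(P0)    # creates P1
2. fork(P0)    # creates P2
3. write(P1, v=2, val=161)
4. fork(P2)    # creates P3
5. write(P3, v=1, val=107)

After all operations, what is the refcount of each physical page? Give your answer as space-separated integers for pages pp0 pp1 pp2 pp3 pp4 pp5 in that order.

Op 1: fork(P0) -> P1. 4 ppages; refcounts: pp0:2 pp1:2 pp2:2 pp3:2
Op 2: fork(P0) -> P2. 4 ppages; refcounts: pp0:3 pp1:3 pp2:3 pp3:3
Op 3: write(P1, v2, 161). refcount(pp2)=3>1 -> COPY to pp4. 5 ppages; refcounts: pp0:3 pp1:3 pp2:2 pp3:3 pp4:1
Op 4: fork(P2) -> P3. 5 ppages; refcounts: pp0:4 pp1:4 pp2:3 pp3:4 pp4:1
Op 5: write(P3, v1, 107). refcount(pp1)=4>1 -> COPY to pp5. 6 ppages; refcounts: pp0:4 pp1:3 pp2:3 pp3:4 pp4:1 pp5:1

Answer: 4 3 3 4 1 1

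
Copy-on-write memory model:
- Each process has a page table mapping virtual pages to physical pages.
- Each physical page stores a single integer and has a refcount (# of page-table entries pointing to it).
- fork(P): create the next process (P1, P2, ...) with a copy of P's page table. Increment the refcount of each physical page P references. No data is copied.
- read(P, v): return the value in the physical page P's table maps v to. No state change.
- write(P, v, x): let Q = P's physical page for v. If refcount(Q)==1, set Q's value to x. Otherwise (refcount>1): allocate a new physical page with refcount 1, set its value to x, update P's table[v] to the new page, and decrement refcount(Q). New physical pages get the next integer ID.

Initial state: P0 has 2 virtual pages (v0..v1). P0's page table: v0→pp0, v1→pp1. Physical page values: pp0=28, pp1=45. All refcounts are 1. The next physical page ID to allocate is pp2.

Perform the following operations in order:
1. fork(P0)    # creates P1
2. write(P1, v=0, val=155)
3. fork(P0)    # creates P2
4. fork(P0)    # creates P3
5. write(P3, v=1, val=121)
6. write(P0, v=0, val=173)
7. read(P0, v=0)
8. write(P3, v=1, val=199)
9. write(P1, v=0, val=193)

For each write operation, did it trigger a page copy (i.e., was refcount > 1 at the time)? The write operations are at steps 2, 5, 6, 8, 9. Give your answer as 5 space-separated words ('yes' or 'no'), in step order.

Op 1: fork(P0) -> P1. 2 ppages; refcounts: pp0:2 pp1:2
Op 2: write(P1, v0, 155). refcount(pp0)=2>1 -> COPY to pp2. 3 ppages; refcounts: pp0:1 pp1:2 pp2:1
Op 3: fork(P0) -> P2. 3 ppages; refcounts: pp0:2 pp1:3 pp2:1
Op 4: fork(P0) -> P3. 3 ppages; refcounts: pp0:3 pp1:4 pp2:1
Op 5: write(P3, v1, 121). refcount(pp1)=4>1 -> COPY to pp3. 4 ppages; refcounts: pp0:3 pp1:3 pp2:1 pp3:1
Op 6: write(P0, v0, 173). refcount(pp0)=3>1 -> COPY to pp4. 5 ppages; refcounts: pp0:2 pp1:3 pp2:1 pp3:1 pp4:1
Op 7: read(P0, v0) -> 173. No state change.
Op 8: write(P3, v1, 199). refcount(pp3)=1 -> write in place. 5 ppages; refcounts: pp0:2 pp1:3 pp2:1 pp3:1 pp4:1
Op 9: write(P1, v0, 193). refcount(pp2)=1 -> write in place. 5 ppages; refcounts: pp0:2 pp1:3 pp2:1 pp3:1 pp4:1

yes yes yes no no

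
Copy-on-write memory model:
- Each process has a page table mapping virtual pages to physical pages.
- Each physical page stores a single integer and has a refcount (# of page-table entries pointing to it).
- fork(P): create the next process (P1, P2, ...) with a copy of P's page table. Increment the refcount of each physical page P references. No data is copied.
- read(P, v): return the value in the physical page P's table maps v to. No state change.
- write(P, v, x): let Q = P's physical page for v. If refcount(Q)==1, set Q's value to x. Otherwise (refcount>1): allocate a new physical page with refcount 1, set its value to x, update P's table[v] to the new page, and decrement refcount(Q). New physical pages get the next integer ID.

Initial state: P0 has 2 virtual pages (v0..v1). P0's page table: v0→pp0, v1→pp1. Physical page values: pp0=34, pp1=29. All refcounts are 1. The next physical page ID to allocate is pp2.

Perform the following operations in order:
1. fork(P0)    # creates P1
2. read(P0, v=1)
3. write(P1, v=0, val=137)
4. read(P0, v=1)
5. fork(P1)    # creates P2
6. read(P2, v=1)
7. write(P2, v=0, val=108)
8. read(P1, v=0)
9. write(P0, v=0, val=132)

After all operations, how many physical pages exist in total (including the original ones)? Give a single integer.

Answer: 4

Derivation:
Op 1: fork(P0) -> P1. 2 ppages; refcounts: pp0:2 pp1:2
Op 2: read(P0, v1) -> 29. No state change.
Op 3: write(P1, v0, 137). refcount(pp0)=2>1 -> COPY to pp2. 3 ppages; refcounts: pp0:1 pp1:2 pp2:1
Op 4: read(P0, v1) -> 29. No state change.
Op 5: fork(P1) -> P2. 3 ppages; refcounts: pp0:1 pp1:3 pp2:2
Op 6: read(P2, v1) -> 29. No state change.
Op 7: write(P2, v0, 108). refcount(pp2)=2>1 -> COPY to pp3. 4 ppages; refcounts: pp0:1 pp1:3 pp2:1 pp3:1
Op 8: read(P1, v0) -> 137. No state change.
Op 9: write(P0, v0, 132). refcount(pp0)=1 -> write in place. 4 ppages; refcounts: pp0:1 pp1:3 pp2:1 pp3:1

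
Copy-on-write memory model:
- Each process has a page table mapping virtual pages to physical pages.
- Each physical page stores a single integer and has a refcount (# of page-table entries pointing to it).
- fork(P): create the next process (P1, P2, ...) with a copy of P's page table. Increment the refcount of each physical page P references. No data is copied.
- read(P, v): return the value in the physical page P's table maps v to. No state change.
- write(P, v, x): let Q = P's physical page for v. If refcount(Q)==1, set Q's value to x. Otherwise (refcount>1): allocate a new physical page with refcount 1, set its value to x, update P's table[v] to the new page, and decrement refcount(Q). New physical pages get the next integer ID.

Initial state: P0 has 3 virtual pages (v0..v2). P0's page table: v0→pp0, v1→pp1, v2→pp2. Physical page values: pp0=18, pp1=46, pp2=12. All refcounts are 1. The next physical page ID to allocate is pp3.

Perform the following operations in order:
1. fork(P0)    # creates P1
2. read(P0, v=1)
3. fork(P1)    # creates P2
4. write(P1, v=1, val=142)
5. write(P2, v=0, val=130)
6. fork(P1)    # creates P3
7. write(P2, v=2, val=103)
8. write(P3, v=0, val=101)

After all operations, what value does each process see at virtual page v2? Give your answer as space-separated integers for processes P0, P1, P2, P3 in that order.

Answer: 12 12 103 12

Derivation:
Op 1: fork(P0) -> P1. 3 ppages; refcounts: pp0:2 pp1:2 pp2:2
Op 2: read(P0, v1) -> 46. No state change.
Op 3: fork(P1) -> P2. 3 ppages; refcounts: pp0:3 pp1:3 pp2:3
Op 4: write(P1, v1, 142). refcount(pp1)=3>1 -> COPY to pp3. 4 ppages; refcounts: pp0:3 pp1:2 pp2:3 pp3:1
Op 5: write(P2, v0, 130). refcount(pp0)=3>1 -> COPY to pp4. 5 ppages; refcounts: pp0:2 pp1:2 pp2:3 pp3:1 pp4:1
Op 6: fork(P1) -> P3. 5 ppages; refcounts: pp0:3 pp1:2 pp2:4 pp3:2 pp4:1
Op 7: write(P2, v2, 103). refcount(pp2)=4>1 -> COPY to pp5. 6 ppages; refcounts: pp0:3 pp1:2 pp2:3 pp3:2 pp4:1 pp5:1
Op 8: write(P3, v0, 101). refcount(pp0)=3>1 -> COPY to pp6. 7 ppages; refcounts: pp0:2 pp1:2 pp2:3 pp3:2 pp4:1 pp5:1 pp6:1
P0: v2 -> pp2 = 12
P1: v2 -> pp2 = 12
P2: v2 -> pp5 = 103
P3: v2 -> pp2 = 12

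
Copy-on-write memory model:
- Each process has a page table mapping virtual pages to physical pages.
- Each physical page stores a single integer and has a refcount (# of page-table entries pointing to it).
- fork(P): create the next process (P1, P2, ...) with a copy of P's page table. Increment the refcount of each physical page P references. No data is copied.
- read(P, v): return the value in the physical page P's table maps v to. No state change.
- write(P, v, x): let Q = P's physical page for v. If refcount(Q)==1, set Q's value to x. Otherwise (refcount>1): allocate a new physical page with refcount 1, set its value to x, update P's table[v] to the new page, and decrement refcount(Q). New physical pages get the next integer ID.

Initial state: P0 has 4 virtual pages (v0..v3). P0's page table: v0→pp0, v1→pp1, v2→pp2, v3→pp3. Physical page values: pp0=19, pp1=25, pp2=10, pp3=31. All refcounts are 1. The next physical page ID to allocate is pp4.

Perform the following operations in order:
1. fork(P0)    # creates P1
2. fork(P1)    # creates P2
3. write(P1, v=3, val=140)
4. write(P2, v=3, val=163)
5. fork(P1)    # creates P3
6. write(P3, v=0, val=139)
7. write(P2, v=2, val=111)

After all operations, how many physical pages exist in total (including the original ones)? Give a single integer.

Op 1: fork(P0) -> P1. 4 ppages; refcounts: pp0:2 pp1:2 pp2:2 pp3:2
Op 2: fork(P1) -> P2. 4 ppages; refcounts: pp0:3 pp1:3 pp2:3 pp3:3
Op 3: write(P1, v3, 140). refcount(pp3)=3>1 -> COPY to pp4. 5 ppages; refcounts: pp0:3 pp1:3 pp2:3 pp3:2 pp4:1
Op 4: write(P2, v3, 163). refcount(pp3)=2>1 -> COPY to pp5. 6 ppages; refcounts: pp0:3 pp1:3 pp2:3 pp3:1 pp4:1 pp5:1
Op 5: fork(P1) -> P3. 6 ppages; refcounts: pp0:4 pp1:4 pp2:4 pp3:1 pp4:2 pp5:1
Op 6: write(P3, v0, 139). refcount(pp0)=4>1 -> COPY to pp6. 7 ppages; refcounts: pp0:3 pp1:4 pp2:4 pp3:1 pp4:2 pp5:1 pp6:1
Op 7: write(P2, v2, 111). refcount(pp2)=4>1 -> COPY to pp7. 8 ppages; refcounts: pp0:3 pp1:4 pp2:3 pp3:1 pp4:2 pp5:1 pp6:1 pp7:1

Answer: 8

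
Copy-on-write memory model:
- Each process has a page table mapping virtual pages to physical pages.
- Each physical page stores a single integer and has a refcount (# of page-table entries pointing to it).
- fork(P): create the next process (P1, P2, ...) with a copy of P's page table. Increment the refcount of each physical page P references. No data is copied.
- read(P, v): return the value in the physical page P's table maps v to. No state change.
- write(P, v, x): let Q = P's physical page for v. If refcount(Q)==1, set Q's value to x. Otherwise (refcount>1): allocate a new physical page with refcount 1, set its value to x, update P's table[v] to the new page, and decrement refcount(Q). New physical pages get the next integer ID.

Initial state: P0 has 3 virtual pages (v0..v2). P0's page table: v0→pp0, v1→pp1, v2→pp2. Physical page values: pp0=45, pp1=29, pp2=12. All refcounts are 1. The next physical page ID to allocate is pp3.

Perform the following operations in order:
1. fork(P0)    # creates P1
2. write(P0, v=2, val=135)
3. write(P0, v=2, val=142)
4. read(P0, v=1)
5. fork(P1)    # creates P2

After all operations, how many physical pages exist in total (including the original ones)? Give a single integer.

Answer: 4

Derivation:
Op 1: fork(P0) -> P1. 3 ppages; refcounts: pp0:2 pp1:2 pp2:2
Op 2: write(P0, v2, 135). refcount(pp2)=2>1 -> COPY to pp3. 4 ppages; refcounts: pp0:2 pp1:2 pp2:1 pp3:1
Op 3: write(P0, v2, 142). refcount(pp3)=1 -> write in place. 4 ppages; refcounts: pp0:2 pp1:2 pp2:1 pp3:1
Op 4: read(P0, v1) -> 29. No state change.
Op 5: fork(P1) -> P2. 4 ppages; refcounts: pp0:3 pp1:3 pp2:2 pp3:1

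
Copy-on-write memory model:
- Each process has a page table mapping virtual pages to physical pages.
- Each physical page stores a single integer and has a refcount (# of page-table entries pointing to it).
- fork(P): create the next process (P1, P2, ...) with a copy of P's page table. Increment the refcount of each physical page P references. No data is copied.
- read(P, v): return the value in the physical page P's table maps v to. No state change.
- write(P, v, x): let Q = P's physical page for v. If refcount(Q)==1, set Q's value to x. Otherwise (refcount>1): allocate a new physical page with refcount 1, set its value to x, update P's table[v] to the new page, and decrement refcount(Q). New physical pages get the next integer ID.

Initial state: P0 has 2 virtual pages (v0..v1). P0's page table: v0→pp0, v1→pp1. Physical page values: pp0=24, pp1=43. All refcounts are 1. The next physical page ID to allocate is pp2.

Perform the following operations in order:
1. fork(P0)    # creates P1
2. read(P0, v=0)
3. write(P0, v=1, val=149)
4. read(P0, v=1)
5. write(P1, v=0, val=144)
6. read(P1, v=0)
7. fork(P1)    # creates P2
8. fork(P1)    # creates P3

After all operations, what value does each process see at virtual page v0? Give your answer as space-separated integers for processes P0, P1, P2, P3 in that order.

Answer: 24 144 144 144

Derivation:
Op 1: fork(P0) -> P1. 2 ppages; refcounts: pp0:2 pp1:2
Op 2: read(P0, v0) -> 24. No state change.
Op 3: write(P0, v1, 149). refcount(pp1)=2>1 -> COPY to pp2. 3 ppages; refcounts: pp0:2 pp1:1 pp2:1
Op 4: read(P0, v1) -> 149. No state change.
Op 5: write(P1, v0, 144). refcount(pp0)=2>1 -> COPY to pp3. 4 ppages; refcounts: pp0:1 pp1:1 pp2:1 pp3:1
Op 6: read(P1, v0) -> 144. No state change.
Op 7: fork(P1) -> P2. 4 ppages; refcounts: pp0:1 pp1:2 pp2:1 pp3:2
Op 8: fork(P1) -> P3. 4 ppages; refcounts: pp0:1 pp1:3 pp2:1 pp3:3
P0: v0 -> pp0 = 24
P1: v0 -> pp3 = 144
P2: v0 -> pp3 = 144
P3: v0 -> pp3 = 144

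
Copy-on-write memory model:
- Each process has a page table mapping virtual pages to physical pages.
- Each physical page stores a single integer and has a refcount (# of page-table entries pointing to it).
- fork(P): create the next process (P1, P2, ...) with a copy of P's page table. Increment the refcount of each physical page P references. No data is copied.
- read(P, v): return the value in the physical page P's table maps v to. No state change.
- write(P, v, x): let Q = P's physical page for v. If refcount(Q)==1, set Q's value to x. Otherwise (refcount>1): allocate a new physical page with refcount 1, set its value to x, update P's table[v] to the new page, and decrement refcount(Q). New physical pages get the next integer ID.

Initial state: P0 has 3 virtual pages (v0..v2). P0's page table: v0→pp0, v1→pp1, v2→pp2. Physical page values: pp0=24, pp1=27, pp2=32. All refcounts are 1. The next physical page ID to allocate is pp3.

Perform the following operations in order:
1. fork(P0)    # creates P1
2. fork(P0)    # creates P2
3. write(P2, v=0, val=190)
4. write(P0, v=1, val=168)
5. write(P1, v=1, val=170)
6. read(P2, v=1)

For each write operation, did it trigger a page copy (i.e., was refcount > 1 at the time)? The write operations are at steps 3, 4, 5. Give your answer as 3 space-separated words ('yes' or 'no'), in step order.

Op 1: fork(P0) -> P1. 3 ppages; refcounts: pp0:2 pp1:2 pp2:2
Op 2: fork(P0) -> P2. 3 ppages; refcounts: pp0:3 pp1:3 pp2:3
Op 3: write(P2, v0, 190). refcount(pp0)=3>1 -> COPY to pp3. 4 ppages; refcounts: pp0:2 pp1:3 pp2:3 pp3:1
Op 4: write(P0, v1, 168). refcount(pp1)=3>1 -> COPY to pp4. 5 ppages; refcounts: pp0:2 pp1:2 pp2:3 pp3:1 pp4:1
Op 5: write(P1, v1, 170). refcount(pp1)=2>1 -> COPY to pp5. 6 ppages; refcounts: pp0:2 pp1:1 pp2:3 pp3:1 pp4:1 pp5:1
Op 6: read(P2, v1) -> 27. No state change.

yes yes yes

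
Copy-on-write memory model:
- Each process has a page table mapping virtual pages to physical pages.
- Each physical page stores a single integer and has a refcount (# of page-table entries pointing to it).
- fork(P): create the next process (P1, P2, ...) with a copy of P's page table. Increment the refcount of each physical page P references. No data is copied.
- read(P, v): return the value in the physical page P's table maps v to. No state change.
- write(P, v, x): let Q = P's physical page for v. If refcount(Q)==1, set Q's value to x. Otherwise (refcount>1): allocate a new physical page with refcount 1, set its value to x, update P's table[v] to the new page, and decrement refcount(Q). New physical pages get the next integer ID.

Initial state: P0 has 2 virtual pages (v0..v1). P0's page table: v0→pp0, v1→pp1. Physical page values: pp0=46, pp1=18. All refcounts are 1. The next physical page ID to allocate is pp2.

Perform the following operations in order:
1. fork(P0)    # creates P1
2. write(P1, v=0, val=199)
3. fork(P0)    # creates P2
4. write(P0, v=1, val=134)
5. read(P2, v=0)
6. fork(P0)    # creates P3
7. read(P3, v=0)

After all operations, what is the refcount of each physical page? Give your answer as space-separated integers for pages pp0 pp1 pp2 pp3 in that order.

Op 1: fork(P0) -> P1. 2 ppages; refcounts: pp0:2 pp1:2
Op 2: write(P1, v0, 199). refcount(pp0)=2>1 -> COPY to pp2. 3 ppages; refcounts: pp0:1 pp1:2 pp2:1
Op 3: fork(P0) -> P2. 3 ppages; refcounts: pp0:2 pp1:3 pp2:1
Op 4: write(P0, v1, 134). refcount(pp1)=3>1 -> COPY to pp3. 4 ppages; refcounts: pp0:2 pp1:2 pp2:1 pp3:1
Op 5: read(P2, v0) -> 46. No state change.
Op 6: fork(P0) -> P3. 4 ppages; refcounts: pp0:3 pp1:2 pp2:1 pp3:2
Op 7: read(P3, v0) -> 46. No state change.

Answer: 3 2 1 2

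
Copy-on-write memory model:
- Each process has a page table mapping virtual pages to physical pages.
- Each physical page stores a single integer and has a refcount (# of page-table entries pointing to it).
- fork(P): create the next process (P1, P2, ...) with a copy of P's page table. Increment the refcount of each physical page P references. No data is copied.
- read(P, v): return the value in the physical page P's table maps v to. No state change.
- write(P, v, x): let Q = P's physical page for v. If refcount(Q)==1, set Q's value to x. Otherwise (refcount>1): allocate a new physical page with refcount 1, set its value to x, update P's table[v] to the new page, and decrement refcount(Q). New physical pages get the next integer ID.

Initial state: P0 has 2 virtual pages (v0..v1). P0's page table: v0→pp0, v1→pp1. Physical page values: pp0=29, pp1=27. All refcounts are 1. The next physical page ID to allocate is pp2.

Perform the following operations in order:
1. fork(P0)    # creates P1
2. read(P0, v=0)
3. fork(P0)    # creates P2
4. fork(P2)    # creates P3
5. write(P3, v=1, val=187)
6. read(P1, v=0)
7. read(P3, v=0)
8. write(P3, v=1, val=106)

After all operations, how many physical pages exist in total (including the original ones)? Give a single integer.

Op 1: fork(P0) -> P1. 2 ppages; refcounts: pp0:2 pp1:2
Op 2: read(P0, v0) -> 29. No state change.
Op 3: fork(P0) -> P2. 2 ppages; refcounts: pp0:3 pp1:3
Op 4: fork(P2) -> P3. 2 ppages; refcounts: pp0:4 pp1:4
Op 5: write(P3, v1, 187). refcount(pp1)=4>1 -> COPY to pp2. 3 ppages; refcounts: pp0:4 pp1:3 pp2:1
Op 6: read(P1, v0) -> 29. No state change.
Op 7: read(P3, v0) -> 29. No state change.
Op 8: write(P3, v1, 106). refcount(pp2)=1 -> write in place. 3 ppages; refcounts: pp0:4 pp1:3 pp2:1

Answer: 3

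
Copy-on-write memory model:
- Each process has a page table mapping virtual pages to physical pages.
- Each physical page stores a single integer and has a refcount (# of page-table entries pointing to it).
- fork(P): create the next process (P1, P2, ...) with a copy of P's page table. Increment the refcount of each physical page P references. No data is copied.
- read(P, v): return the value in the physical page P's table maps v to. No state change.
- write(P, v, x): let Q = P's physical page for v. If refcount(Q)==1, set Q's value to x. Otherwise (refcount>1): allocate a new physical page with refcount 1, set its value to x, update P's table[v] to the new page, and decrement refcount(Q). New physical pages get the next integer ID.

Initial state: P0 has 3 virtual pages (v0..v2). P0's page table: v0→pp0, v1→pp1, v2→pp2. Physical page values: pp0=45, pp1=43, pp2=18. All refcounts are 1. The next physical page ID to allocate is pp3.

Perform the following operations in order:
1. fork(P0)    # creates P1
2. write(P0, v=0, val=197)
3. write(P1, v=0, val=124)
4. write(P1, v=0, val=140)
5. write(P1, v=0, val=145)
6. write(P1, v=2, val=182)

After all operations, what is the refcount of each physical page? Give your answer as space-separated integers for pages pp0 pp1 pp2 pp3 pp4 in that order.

Op 1: fork(P0) -> P1. 3 ppages; refcounts: pp0:2 pp1:2 pp2:2
Op 2: write(P0, v0, 197). refcount(pp0)=2>1 -> COPY to pp3. 4 ppages; refcounts: pp0:1 pp1:2 pp2:2 pp3:1
Op 3: write(P1, v0, 124). refcount(pp0)=1 -> write in place. 4 ppages; refcounts: pp0:1 pp1:2 pp2:2 pp3:1
Op 4: write(P1, v0, 140). refcount(pp0)=1 -> write in place. 4 ppages; refcounts: pp0:1 pp1:2 pp2:2 pp3:1
Op 5: write(P1, v0, 145). refcount(pp0)=1 -> write in place. 4 ppages; refcounts: pp0:1 pp1:2 pp2:2 pp3:1
Op 6: write(P1, v2, 182). refcount(pp2)=2>1 -> COPY to pp4. 5 ppages; refcounts: pp0:1 pp1:2 pp2:1 pp3:1 pp4:1

Answer: 1 2 1 1 1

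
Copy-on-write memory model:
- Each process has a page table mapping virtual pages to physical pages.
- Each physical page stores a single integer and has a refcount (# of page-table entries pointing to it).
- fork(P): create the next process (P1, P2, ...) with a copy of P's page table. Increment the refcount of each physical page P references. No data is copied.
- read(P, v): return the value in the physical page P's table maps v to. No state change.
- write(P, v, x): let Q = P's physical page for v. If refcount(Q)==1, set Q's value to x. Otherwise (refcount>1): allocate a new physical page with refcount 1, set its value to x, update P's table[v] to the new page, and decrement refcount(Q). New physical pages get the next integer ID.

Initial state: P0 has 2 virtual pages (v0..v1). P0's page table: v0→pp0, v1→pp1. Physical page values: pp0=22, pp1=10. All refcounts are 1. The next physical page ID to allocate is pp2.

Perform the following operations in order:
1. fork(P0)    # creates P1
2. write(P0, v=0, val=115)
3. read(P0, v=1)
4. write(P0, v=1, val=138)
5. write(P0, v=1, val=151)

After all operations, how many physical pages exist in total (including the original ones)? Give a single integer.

Answer: 4

Derivation:
Op 1: fork(P0) -> P1. 2 ppages; refcounts: pp0:2 pp1:2
Op 2: write(P0, v0, 115). refcount(pp0)=2>1 -> COPY to pp2. 3 ppages; refcounts: pp0:1 pp1:2 pp2:1
Op 3: read(P0, v1) -> 10. No state change.
Op 4: write(P0, v1, 138). refcount(pp1)=2>1 -> COPY to pp3. 4 ppages; refcounts: pp0:1 pp1:1 pp2:1 pp3:1
Op 5: write(P0, v1, 151). refcount(pp3)=1 -> write in place. 4 ppages; refcounts: pp0:1 pp1:1 pp2:1 pp3:1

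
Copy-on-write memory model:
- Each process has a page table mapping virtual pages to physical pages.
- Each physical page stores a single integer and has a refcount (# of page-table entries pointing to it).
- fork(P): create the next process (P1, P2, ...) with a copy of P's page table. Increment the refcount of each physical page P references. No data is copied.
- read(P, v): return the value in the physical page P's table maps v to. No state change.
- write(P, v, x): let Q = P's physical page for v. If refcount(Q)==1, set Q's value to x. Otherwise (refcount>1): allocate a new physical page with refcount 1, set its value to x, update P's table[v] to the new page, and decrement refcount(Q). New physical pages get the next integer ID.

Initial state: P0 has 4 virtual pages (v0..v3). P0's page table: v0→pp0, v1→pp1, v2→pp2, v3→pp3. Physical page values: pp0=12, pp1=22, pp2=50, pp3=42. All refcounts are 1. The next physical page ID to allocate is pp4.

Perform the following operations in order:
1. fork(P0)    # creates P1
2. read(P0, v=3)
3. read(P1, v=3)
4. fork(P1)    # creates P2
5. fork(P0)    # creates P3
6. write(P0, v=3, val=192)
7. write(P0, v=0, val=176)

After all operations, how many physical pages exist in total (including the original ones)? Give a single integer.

Answer: 6

Derivation:
Op 1: fork(P0) -> P1. 4 ppages; refcounts: pp0:2 pp1:2 pp2:2 pp3:2
Op 2: read(P0, v3) -> 42. No state change.
Op 3: read(P1, v3) -> 42. No state change.
Op 4: fork(P1) -> P2. 4 ppages; refcounts: pp0:3 pp1:3 pp2:3 pp3:3
Op 5: fork(P0) -> P3. 4 ppages; refcounts: pp0:4 pp1:4 pp2:4 pp3:4
Op 6: write(P0, v3, 192). refcount(pp3)=4>1 -> COPY to pp4. 5 ppages; refcounts: pp0:4 pp1:4 pp2:4 pp3:3 pp4:1
Op 7: write(P0, v0, 176). refcount(pp0)=4>1 -> COPY to pp5. 6 ppages; refcounts: pp0:3 pp1:4 pp2:4 pp3:3 pp4:1 pp5:1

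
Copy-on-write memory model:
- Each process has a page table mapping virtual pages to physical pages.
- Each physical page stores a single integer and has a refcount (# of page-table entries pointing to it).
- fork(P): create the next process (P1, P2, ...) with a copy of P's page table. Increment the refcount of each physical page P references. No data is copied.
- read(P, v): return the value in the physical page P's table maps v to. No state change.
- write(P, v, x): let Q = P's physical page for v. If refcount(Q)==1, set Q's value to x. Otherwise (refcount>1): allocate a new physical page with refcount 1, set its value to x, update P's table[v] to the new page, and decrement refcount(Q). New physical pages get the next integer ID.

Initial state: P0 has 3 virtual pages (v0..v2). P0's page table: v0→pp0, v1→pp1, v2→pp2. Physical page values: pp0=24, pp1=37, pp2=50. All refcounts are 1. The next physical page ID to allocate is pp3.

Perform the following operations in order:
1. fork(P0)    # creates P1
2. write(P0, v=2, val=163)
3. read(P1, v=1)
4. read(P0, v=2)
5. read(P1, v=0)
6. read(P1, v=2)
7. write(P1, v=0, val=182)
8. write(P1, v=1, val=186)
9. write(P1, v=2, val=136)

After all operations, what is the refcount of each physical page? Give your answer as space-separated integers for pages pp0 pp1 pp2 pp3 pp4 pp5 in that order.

Answer: 1 1 1 1 1 1

Derivation:
Op 1: fork(P0) -> P1. 3 ppages; refcounts: pp0:2 pp1:2 pp2:2
Op 2: write(P0, v2, 163). refcount(pp2)=2>1 -> COPY to pp3. 4 ppages; refcounts: pp0:2 pp1:2 pp2:1 pp3:1
Op 3: read(P1, v1) -> 37. No state change.
Op 4: read(P0, v2) -> 163. No state change.
Op 5: read(P1, v0) -> 24. No state change.
Op 6: read(P1, v2) -> 50. No state change.
Op 7: write(P1, v0, 182). refcount(pp0)=2>1 -> COPY to pp4. 5 ppages; refcounts: pp0:1 pp1:2 pp2:1 pp3:1 pp4:1
Op 8: write(P1, v1, 186). refcount(pp1)=2>1 -> COPY to pp5. 6 ppages; refcounts: pp0:1 pp1:1 pp2:1 pp3:1 pp4:1 pp5:1
Op 9: write(P1, v2, 136). refcount(pp2)=1 -> write in place. 6 ppages; refcounts: pp0:1 pp1:1 pp2:1 pp3:1 pp4:1 pp5:1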